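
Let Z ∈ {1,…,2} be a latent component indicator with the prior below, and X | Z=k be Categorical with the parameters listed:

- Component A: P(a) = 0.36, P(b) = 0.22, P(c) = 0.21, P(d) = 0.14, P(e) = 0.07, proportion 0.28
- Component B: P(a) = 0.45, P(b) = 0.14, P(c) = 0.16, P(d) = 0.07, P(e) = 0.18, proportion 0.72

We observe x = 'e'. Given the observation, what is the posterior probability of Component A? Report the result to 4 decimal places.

Apply Bayes' rule: the posterior for each component is proportional to its prior times its likelihood at x.
Component likelihoods at x = 'e':
  L_A = 0.07
  L_B = 0.18
Unnormalised posteriors:
  P(Z=A)·L_A = 0.28 × 0.07 = 0.0196
  P(Z=B)·L_B = 0.72 × 0.18 = 0.1296
Marginal: 0.0196 + 0.1296 = 0.1492
So the posterior for Component A is 0.0196 / 0.1492 ≈ 0.1314.

0.1314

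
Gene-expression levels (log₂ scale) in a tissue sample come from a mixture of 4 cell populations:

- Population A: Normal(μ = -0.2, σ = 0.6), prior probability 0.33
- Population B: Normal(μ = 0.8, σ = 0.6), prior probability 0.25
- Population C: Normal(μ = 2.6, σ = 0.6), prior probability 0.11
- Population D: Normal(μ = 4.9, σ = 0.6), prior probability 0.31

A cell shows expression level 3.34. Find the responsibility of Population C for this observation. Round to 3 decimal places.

0.829

Apply Bayes' rule: the posterior for each component is proportional to its prior times its likelihood at x.
Evaluate each component's likelihood at the observed value:
  L_A = 1.83596e-08
  L_B = 8.5357e-05
  L_C = 0.31078
  L_D = 0.0226383
Prior × likelihood for each component:
  P(Z=A)·L_A = 0.33 × 1.83596e-08 = 6.05867e-09
  P(Z=B)·L_B = 0.25 × 8.5357e-05 = 2.13392e-05
  P(Z=C)·L_C = 0.11 × 0.31078 = 0.0341859
  P(Z=D)·L_D = 0.31 × 0.0226383 = 0.00701787
Evidence: 6.05867e-09 + 2.13392e-05 + 0.0341859 + 0.00701787 = 0.0412251
P(Population C | x) = 0.0341859 / 0.0412251 ≈ 0.829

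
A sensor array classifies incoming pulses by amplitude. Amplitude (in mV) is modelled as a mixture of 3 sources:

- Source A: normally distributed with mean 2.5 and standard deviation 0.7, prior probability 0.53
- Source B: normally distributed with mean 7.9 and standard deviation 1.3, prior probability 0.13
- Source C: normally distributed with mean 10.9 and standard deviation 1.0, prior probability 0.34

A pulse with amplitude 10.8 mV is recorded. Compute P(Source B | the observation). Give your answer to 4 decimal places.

0.0240

P(component k | x) = π_k·f_k(x) / marginal(x), where marginal(x) = Σ_j π_j·f_j(x).
Normal densities:
  p_A = 1.68532e-31
  p_B = 0.02549
  p_C = 0.396953
Prior × likelihood for each component:
  π_A·p_A = 0.53 × 1.68532e-31 = 8.9322e-32
  π_B·p_B = 0.13 × 0.02549 = 0.0033137
  π_C·p_C = 0.34 × 0.396953 = 0.134964
Marginal: 8.9322e-32 + 0.0033137 + 0.134964 = 0.138278
So the posterior for Source B is 0.0033137 / 0.138278 ≈ 0.0240.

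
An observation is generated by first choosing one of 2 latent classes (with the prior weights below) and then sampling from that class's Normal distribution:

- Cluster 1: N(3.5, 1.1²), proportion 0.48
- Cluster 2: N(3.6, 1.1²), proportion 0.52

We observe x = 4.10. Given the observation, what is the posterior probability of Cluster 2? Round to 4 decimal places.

0.5313

Apply Bayes' rule: the posterior for each component is proportional to its prior times its likelihood at x.
Component likelihoods at x = 4.10:
  L_1 = 0.312544
  L_2 = 0.327079
Weight by the priors:
  P(Z=1)·L_1 = 0.48 × 0.312544 = 0.150021
  P(Z=2)·L_2 = 0.52 × 0.327079 = 0.170081
Evidence: 0.150021 + 0.170081 = 0.320102
P(Cluster 2 | x) = 0.170081 / 0.320102 ≈ 0.5313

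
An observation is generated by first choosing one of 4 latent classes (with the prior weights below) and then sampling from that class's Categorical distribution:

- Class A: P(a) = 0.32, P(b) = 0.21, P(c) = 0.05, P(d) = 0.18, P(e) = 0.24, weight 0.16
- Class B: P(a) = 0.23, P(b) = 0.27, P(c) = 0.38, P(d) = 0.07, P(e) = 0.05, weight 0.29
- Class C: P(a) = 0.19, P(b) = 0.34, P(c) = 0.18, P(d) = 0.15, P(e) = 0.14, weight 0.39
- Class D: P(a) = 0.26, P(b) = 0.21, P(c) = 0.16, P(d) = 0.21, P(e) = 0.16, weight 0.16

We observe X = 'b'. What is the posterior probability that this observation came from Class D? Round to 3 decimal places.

0.121

Posterior ∝ prior × likelihood, so P(k | x) ∝ π_k f_k(x); normalise over all components.
Component likelihoods at x = 'b':
  p_A = 0.21
  p_B = 0.27
  p_C = 0.34
  p_D = 0.21
Weight by the priors:
  π_A·p_A = 0.16 × 0.21 = 0.0336
  π_B·p_B = 0.29 × 0.27 = 0.0783
  π_C·p_C = 0.39 × 0.34 = 0.1326
  π_D·p_D = 0.16 × 0.21 = 0.0336
Evidence: 0.0336 + 0.0783 + 0.1326 + 0.0336 = 0.2781
Responsibility of Class D: 0.0336 / 0.2781 ≈ 0.121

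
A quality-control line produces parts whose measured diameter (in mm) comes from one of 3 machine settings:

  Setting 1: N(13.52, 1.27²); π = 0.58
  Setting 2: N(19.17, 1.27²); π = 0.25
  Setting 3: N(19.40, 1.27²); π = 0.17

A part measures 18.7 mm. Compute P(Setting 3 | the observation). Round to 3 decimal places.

By Bayes' theorem, P(k | x) = π_k f_k(x) / Σ_j π_j f_j(x).
Component likelihoods at x = 18.7 mm:
  f_1 = 7.66688e-05
  f_2 = 0.293337
  f_3 = 0.269859
Prior × likelihood for each component:
  π_1·f_1 = 0.58 × 7.66688e-05 = 4.44679e-05
  π_2·f_2 = 0.25 × 0.293337 = 0.0733341
  π_3·f_3 = 0.17 × 0.269859 = 0.045876
Denominator: 4.44679e-05 + 0.0733341 + 0.045876 = 0.119255
So the posterior for Setting 3 is 0.045876 / 0.119255 ≈ 0.385.

0.385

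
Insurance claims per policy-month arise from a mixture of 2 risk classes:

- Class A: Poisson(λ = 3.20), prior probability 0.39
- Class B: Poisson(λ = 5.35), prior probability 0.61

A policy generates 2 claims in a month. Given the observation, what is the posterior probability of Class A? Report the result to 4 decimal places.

0.6626

P(component k | x) = P(Z=k)·f_k(x) / marginal(x), where marginal(x) = Σ_j P(Z=j)·f_j(x).
Component likelihoods at x = 2 claims:
  p_A = e^(−3.20)·3.20^2/2! = 0.208702
  p_B = e^(−5.35)·5.35^2/2! = 0.067952
Prior × likelihood for each component:
  P(Z=A)·p_A = 0.39 × 0.208702 = 0.081394
  P(Z=B)·p_B = 0.61 × 0.067952 = 0.0414507
Evidence: 0.081394 + 0.0414507 = 0.122845
P(Class A | 2 claims) = 0.081394 / 0.122845 ≈ 0.6626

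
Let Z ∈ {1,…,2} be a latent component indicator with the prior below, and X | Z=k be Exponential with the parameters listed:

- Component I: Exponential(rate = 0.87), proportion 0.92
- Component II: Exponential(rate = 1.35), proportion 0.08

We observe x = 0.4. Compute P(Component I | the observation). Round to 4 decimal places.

0.8998

The responsibility of component k is P(Z=k) f_k(x) divided by Σ_j P(Z=j) f_j(x).
Component likelihoods at x = 0.4:
  p_I = 0.87·e^(−0.87·0.4) = 0.87·e^(−0.3480) = 0.614306
  p_II = 1.35·e^(−1.35·0.4) = 1.35·e^(−0.5400) = 0.78671
Prior × likelihood for each component:
  P(Z=I)·p_I = 0.92 × 0.614306 = 0.565162
  P(Z=II)·p_II = 0.08 × 0.78671 = 0.0629368
Evidence: 0.565162 + 0.0629368 = 0.628098
P(Component I | data) = 0.565162 / 0.628098 ≈ 0.8998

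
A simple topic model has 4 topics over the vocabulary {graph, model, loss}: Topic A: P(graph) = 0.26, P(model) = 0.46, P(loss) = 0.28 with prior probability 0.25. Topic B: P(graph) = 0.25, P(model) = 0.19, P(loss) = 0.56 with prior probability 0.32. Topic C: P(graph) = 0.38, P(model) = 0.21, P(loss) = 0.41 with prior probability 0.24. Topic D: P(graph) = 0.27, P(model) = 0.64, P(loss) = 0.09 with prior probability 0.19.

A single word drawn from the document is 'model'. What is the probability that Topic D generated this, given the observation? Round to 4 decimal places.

0.3496

P(component k | x) = π_k·f_k(x) / marginal(x), where marginal(x) = Σ_j π_j·f_j(x).
Categorical probabilities:
  L_A = 0.46
  L_B = 0.19
  L_C = 0.21
  L_D = 0.64
Unnormalised posteriors:
  π_A·L_A = 0.25 × 0.46 = 0.115
  π_B·L_B = 0.32 × 0.19 = 0.0608
  π_C·L_C = 0.24 × 0.21 = 0.0504
  π_D·L_D = 0.19 × 0.64 = 0.1216
Normaliser: 0.115 + 0.0608 + 0.0504 + 0.1216 = 0.3478
P(Topic D | x) = 0.1216 / 0.3478 ≈ 0.3496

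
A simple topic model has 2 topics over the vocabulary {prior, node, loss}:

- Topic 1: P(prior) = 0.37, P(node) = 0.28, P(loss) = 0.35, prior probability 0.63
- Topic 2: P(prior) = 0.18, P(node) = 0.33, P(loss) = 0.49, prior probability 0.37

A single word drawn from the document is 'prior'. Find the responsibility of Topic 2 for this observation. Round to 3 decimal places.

The responsibility of component k is w_k f_k(x) divided by Σ_j w_j f_j(x).
Evaluate each component's likelihood at the observed value:
  L_1 = P(prior | comp) = 0.37
  L_2 = P(prior | comp) = 0.18
Prior × likelihood for each component:
  w_1·L_1 = 0.63 × 0.37 = 0.2331
  w_2·L_2 = 0.37 × 0.18 = 0.0666
Evidence: 0.2331 + 0.0666 = 0.2997
Responsibility of Topic 2: 0.0666 / 0.2997 ≈ 0.222

0.222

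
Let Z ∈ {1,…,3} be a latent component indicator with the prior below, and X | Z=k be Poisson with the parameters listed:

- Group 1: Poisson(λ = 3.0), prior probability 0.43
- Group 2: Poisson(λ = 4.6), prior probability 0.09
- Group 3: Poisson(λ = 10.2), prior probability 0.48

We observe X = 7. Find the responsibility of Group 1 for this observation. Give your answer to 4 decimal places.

0.1608

Apply Bayes' rule: the posterior for each component is proportional to its prior times its likelihood at x.
Component likelihoods at x = 7:
  p_1 = 0.021604
  p_2 = 0.08692
  p_3 = 0.0847163
Weight by the priors:
  P(Z=1)·p_1 = 0.43 × 0.021604 = 0.00928973
  P(Z=2)·p_2 = 0.09 × 0.08692 = 0.0078228
  P(Z=3)·p_3 = 0.48 × 0.0847163 = 0.0406638
Sum: 0.00928973 + 0.0078228 + 0.0406638 = 0.0577764
Responsibility of Group 1: 0.00928973 / 0.0577764 ≈ 0.1608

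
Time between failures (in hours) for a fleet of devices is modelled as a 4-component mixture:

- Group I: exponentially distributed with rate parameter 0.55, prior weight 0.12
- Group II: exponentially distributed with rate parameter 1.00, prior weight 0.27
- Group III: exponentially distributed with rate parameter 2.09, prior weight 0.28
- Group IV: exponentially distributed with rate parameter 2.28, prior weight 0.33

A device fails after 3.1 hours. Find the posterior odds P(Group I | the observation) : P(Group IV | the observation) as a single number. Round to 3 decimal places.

18.716

Posterior odds = (π_i f_i(x)) / (π_j f_j(x)); the normalising sum cancels.
Exponential densities:
  p_I = 0.55·e^(−0.55·3.1) = 0.55·e^(−1.7050) = 0.0999748
  p_II = 1.00·e^(−1.00·3.1) = 1.00·e^(−3.1000) = 0.0450492
  p_III = 2.09·e^(−2.09·3.1) = 2.09·e^(−6.4790) = 0.00320887
  p_IV = 2.28·e^(−2.28·3.1) = 2.28·e^(−7.0680) = 0.00194241
0.011997 / 0.000640996 ≈ 18.716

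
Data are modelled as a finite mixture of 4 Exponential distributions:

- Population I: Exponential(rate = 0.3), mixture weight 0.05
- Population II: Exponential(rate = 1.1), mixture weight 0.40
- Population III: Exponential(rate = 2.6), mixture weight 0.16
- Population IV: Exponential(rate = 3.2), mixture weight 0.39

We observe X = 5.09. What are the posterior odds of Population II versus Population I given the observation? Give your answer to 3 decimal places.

0.500

Posterior odds = (P(Z=i) f_i(x)) / (P(Z=j) f_j(x)); the normalising sum cancels.
Component likelihoods at x = 5.09:
  L_I = 0.0651559
  L_II = 0.00407172
  L_III = 4.65072e-06
  L_IV = 2.69999e-07
Posterior odds = (P(Z=II)·L_II) / (P(Z=I)·L_I) = (0.40·0.00407172) / (0.05·0.0651559) = 0.00162869 / 0.00325779 ≈ 0.500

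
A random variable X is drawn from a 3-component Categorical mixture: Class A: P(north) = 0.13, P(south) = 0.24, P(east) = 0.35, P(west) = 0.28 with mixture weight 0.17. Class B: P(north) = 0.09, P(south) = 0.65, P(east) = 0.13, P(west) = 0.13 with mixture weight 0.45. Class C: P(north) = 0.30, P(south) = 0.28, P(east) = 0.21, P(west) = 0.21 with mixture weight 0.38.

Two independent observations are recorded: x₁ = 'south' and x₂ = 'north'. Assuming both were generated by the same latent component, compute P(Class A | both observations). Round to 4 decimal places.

Posterior ∝ prior × likelihood, so P(k | x) ∝ π_k f_k(x); normalise over all components.
Since both observations come from the same component, the likelihood for component k is f_k(x₁)·f_k(x₂).
  p_A = [P(south | comp) = 0.24] × [0.13] = 0.0312
  p_B = [P(south | comp) = 0.65] × [0.09] = 0.0585
  p_C = [P(south | comp) = 0.28] × [0.3] = 0.084
Prior × likelihood for each component:
  π_A·p_A = 0.17 × 0.0312 = 0.005304
  π_B·p_B = 0.45 × 0.0585 = 0.026325
  π_C·p_C = 0.38 × 0.084 = 0.03192
Marginal: 0.005304 + 0.026325 + 0.03192 = 0.063549
P(Class A | x₁, x₂) ≈ 0.0835

0.0835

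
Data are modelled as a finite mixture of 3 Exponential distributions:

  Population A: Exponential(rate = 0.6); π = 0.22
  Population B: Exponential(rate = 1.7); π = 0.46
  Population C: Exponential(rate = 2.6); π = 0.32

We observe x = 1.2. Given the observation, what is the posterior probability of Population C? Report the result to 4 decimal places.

0.1813

Apply Bayes' rule: the posterior for each component is proportional to its prior times its likelihood at x.
Component likelihoods at x = 1.2:
  L_A = 0.6·e^(−0.6·1.2) = 0.6·e^(−0.7200) = 0.292051
  L_B = 1.7·e^(−1.7·1.2) = 1.7·e^(−2.0400) = 0.221049
  L_C = 2.6·e^(−2.6·1.2) = 2.6·e^(−3.1200) = 0.114809
Unnormalised posteriors:
  π_A·L_A = 0.22 × 0.292051 = 0.0642513
  π_B·L_B = 0.46 × 0.221049 = 0.101682
  π_C·L_C = 0.32 × 0.114809 = 0.0367388
Denominator: 0.0642513 + 0.101682 + 0.0367388 = 0.202673
P(Population C | the observation) = 0.0367388 / 0.202673 ≈ 0.1813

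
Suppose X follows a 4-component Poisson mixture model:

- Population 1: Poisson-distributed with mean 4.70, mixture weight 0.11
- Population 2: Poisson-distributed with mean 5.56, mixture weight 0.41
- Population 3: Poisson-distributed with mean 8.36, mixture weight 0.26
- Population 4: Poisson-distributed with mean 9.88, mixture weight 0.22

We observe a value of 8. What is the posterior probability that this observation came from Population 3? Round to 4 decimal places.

P(component k | x) = P(Z=k)·f_k(x) / marginal(x), where marginal(x) = Σ_j P(Z=j)·f_j(x).
Component likelihoods at x = 8:
  L_1 = 0.0537129
  L_2 = 0.0871767
  L_3 = 0.138493
  L_4 = 0.115267
Multiply by the mixture weights:
  P(Z=1)·L_1 = 0.11 × 0.0537129 = 0.00590841
  P(Z=2)·L_2 = 0.41 × 0.0871767 = 0.0357425
  P(Z=3)·L_3 = 0.26 × 0.138493 = 0.0360082
  P(Z=4)·L_4 = 0.22 × 0.115267 = 0.0253588
Denominator: 0.00590841 + 0.0357425 + 0.0360082 + 0.0253588 = 0.103018
So the posterior for Population 3 is 0.0360082 / 0.103018 ≈ 0.3495.

0.3495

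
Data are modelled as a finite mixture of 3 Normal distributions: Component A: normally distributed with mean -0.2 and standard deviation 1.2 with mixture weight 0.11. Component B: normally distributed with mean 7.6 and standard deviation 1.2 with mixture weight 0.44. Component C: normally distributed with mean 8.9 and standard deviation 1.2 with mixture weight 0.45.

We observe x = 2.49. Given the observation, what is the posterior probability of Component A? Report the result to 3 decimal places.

By Bayes' theorem, P(k | x) = w_k f_k(x) / Σ_j w_j f_j(x).
Component likelihoods at x = 2.49:
  p_A = (1/(1.2·√(2π)))·exp(−(2.49−-0.2)²/(2·1.2²)) = 0.332452·exp(-2.51253) = 0.0269494
  p_B = (1/(1.2·√(2π)))·exp(−(2.49−7.6)²/(2·1.2²)) = 0.332452·exp(-9.06670) = 3.83805e-05
  p_C = (1/(1.2·√(2π)))·exp(−(2.49−8.9)²/(2·1.2²)) = 0.332452·exp(-14.26670) = 2.11728e-07
Multiply by the mixture weights:
  w_A·p_A = 0.11 × 0.0269494 = 0.00296443
  w_B·p_B = 0.44 × 3.83805e-05 = 1.68874e-05
  w_C·p_C = 0.45 × 2.11728e-07 = 9.52778e-08
Sum: 0.00296443 + 1.68874e-05 + 9.52778e-08 = 0.00298142
So the posterior for Component A is 0.00296443 / 0.00298142 ≈ 0.994.

0.994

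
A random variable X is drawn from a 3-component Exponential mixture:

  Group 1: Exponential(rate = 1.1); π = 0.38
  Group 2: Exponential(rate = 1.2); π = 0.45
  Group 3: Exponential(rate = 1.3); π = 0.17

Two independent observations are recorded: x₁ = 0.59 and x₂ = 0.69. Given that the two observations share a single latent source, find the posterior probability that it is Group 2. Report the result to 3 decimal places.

P(component k | x) = π_k·f_k(x) / marginal(x), where marginal(x) = Σ_j π_j·f_j(x).
Since both observations come from the same component, the likelihood for component k is f_k(x₁)·f_k(x₂).
  f_1 = [1.1·e^(−1.1·0.59) = 1.1·e^(−0.6490) = 0.574825] × [0.514948] = 0.296005
  f_2 = [1.2·e^(−1.2·0.59) = 1.2·e^(−0.7080) = 0.591154] × [0.524307] = 0.309946
  f_3 = [1.3·e^(−1.3·0.59) = 1.3·e^(−0.7670) = 0.603725] × [0.530129] = 0.320052
Weight by the priors:
  π_1·f_1 = 0.38 × 0.296005 = 0.112482
  π_2·f_2 = 0.45 × 0.309946 = 0.139476
  π_3·f_3 = 0.17 × 0.320052 = 0.0544089
Normaliser: 0.112482 + 0.139476 + 0.0544089 = 0.306366
Responsibility of Group 2: 0.139476 / 0.306366 ≈ 0.455

0.455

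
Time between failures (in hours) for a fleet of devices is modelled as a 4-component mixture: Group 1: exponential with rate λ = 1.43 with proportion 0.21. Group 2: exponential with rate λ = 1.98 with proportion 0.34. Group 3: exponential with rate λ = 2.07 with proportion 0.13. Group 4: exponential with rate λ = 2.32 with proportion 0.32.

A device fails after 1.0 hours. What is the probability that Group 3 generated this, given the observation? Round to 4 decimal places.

Apply Bayes' rule: the posterior for each component is proportional to its prior times its likelihood at x.
Component likelihoods at x = 1.0 hours:
  f_1 = 1.43·e^(−1.43·1.0) = 1.43·e^(−1.4300) = 0.342212
  f_2 = 1.98·e^(−1.98·1.0) = 1.98·e^(−1.9800) = 0.273377
  f_3 = 2.07·e^(−2.07·1.0) = 2.07·e^(−2.0700) = 0.261205
  f_4 = 2.32·e^(−2.32·1.0) = 2.32·e^(−2.3200) = 0.227995
Weight by the priors:
  π_1·f_1 = 0.21 × 0.342212 = 0.0718645
  π_2·f_2 = 0.34 × 0.273377 = 0.0929482
  π_3·f_3 = 0.13 × 0.261205 = 0.0339566
  π_4·f_4 = 0.32 × 0.227995 = 0.0729583
Denominator: 0.0718645 + 0.0929482 + 0.0339566 + 0.0729583 = 0.271728
Responsibility of Group 3: 0.0339566 / 0.271728 ≈ 0.1250

0.1250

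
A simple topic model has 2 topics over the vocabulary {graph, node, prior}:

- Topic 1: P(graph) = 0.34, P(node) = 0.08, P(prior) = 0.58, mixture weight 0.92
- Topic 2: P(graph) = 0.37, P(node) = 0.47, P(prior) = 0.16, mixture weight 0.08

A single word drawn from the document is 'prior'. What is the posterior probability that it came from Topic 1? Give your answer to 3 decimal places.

0.977

Posterior ∝ prior × likelihood, so P(k | x) ∝ P(Z=k) f_k(x); normalise over all components.
Component likelihoods at x = 'prior':
  f_1 = P(prior | comp) = 0.58
  f_2 = P(prior | comp) = 0.16
Prior × likelihood for each component:
  P(Z=1)·f_1 = 0.92 × 0.58 = 0.5336
  P(Z=2)·f_2 = 0.08 × 0.16 = 0.0128
Denominator: 0.5336 + 0.0128 = 0.5464
P(Topic 1 | the observation) ≈ 0.977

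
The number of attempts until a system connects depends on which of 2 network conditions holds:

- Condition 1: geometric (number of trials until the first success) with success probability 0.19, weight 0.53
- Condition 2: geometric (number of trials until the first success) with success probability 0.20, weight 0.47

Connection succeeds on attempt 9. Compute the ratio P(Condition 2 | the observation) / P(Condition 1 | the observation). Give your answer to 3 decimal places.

Since P(k|x) ∝ P(Z=k) f_k(x), the posterior odds are P(Z=i) f_i(x) / (P(Z=j) f_j(x)).
Component likelihoods at x = 9:
  p_1 = 0.19·(1−0.19)^8 = 0.19·0.185302 = 0.0352074
  p_2 = 0.20·(1−0.20)^8 = 0.20·0.167772 = 0.0335544
Odds = (0.47/0.53) × (0.0335544/0.0352074) = 0.886792 × 0.953051 ≈ 0.845

0.845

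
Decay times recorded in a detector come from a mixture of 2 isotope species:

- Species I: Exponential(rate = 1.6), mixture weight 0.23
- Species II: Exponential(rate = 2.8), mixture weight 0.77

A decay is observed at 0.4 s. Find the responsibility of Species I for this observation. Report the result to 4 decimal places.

The responsibility of component k is π_k f_k(x) divided by Σ_j π_j f_j(x).
Evaluate each component's likelihood at the observed value:
  f_I = 0.843668
  f_II = 0.913583
Unnormalised posteriors:
  π_I·f_I = 0.23 × 0.843668 = 0.194044
  π_II·f_II = 0.77 × 0.913583 = 0.703459
Evidence: 0.194044 + 0.703459 = 0.897503
So the posterior for Species I is 0.194044 / 0.897503 ≈ 0.2162.

0.2162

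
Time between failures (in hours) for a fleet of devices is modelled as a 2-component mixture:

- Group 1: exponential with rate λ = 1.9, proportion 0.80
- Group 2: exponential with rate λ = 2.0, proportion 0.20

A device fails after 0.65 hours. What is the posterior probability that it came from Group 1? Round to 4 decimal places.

0.8022

The responsibility of component k is π_k f_k(x) divided by Σ_j π_j f_j(x).
Component likelihoods at x = 0.65 hours:
  L_1 = 1.9·e^(−1.9·0.65) = 1.9·e^(−1.2350) = 0.552586
  L_2 = 2.0·e^(−2.0·0.65) = 2.0·e^(−1.3000) = 0.545064
Weight by the priors:
  π_1·L_1 = 0.80 × 0.552586 = 0.442069
  π_2·L_2 = 0.20 × 0.545064 = 0.109013
Marginal: 0.442069 + 0.109013 = 0.551082
Responsibility of Group 1: 0.442069 / 0.551082 ≈ 0.8022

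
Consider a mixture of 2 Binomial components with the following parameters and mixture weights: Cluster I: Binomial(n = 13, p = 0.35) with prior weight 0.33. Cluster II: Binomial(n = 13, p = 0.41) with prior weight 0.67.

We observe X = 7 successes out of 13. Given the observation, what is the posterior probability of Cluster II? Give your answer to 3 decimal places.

The responsibility of component k is π_k f_k(x) divided by Σ_j π_j f_j(x).
Component likelihoods at x = 7 successes out of 13:
  L_I = 0.0832672
  L_II = 0.140967
Unnormalised posteriors:
  π_I·L_I = 0.33 × 0.0832672 = 0.0274782
  π_II·L_II = 0.67 × 0.140967 = 0.0944476
Normaliser: 0.0274782 + 0.0944476 = 0.121926
P(Cluster II | 7 successes out of 13) = 0.0944476 / 0.121926 ≈ 0.775

0.775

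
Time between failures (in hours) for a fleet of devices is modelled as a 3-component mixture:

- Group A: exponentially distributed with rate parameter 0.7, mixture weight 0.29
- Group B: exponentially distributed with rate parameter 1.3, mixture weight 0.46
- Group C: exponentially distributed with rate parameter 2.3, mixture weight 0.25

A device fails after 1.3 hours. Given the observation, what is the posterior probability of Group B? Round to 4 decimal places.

By Bayes' theorem, P(k | x) = P(Z=k) f_k(x) / Σ_j P(Z=j) f_j(x).
Component likelihoods at x = 1.3 hours:
  p_A = 0.281767
  p_B = 0.239875
  p_C = 0.115661
Prior × likelihood for each component:
  P(Z=A)·p_A = 0.29 × 0.281767 = 0.0817124
  P(Z=B)·p_B = 0.46 × 0.239875 = 0.110343
  P(Z=C)·p_C = 0.25 × 0.115661 = 0.0289153
Marginal: 0.0817124 + 0.110343 + 0.0289153 = 0.22097
P(Group B | x) = 0.110343 / 0.22097 ≈ 0.4994

0.4994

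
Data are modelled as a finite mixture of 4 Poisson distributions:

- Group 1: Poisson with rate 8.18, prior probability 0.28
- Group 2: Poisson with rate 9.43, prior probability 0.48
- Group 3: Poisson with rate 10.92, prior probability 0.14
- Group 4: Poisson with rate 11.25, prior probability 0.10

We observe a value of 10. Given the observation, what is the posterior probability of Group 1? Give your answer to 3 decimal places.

0.249

Apply Bayes' rule: the posterior for each component is proportional to its prior times its likelihood at x.
Poisson probabilities:
  f_1 = 0.103572
  f_2 = 0.123015
  f_3 = 0.120217
  f_4 = 0.116399
Multiply by the mixture weights:
  π_1·f_1 = 0.28 × 0.103572 = 0.0290001
  π_2·f_2 = 0.48 × 0.123015 = 0.059047
  π_3·f_3 = 0.14 × 0.120217 = 0.0168304
  π_4·f_4 = 0.10 × 0.116399 = 0.0116399
Marginal: 0.0290001 + 0.059047 + 0.0168304 + 0.0116399 = 0.116517
P(Group 1 | 10) = 0.0290001 / 0.116517 ≈ 0.249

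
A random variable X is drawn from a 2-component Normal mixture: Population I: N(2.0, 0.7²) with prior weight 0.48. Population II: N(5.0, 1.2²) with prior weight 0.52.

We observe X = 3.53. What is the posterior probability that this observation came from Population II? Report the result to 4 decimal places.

0.7648

Posterior ∝ prior × likelihood, so P(k | x) ∝ π_k f_k(x); normalise over all components.
Component likelihoods at x = 3.53:
  L_I = 0.0522907
  L_II = 0.15699
Prior × likelihood for each component:
  π_I·L_I = 0.48 × 0.0522907 = 0.0250995
  π_II·L_II = 0.52 × 0.15699 = 0.0816348
Marginal: 0.0250995 + 0.0816348 = 0.106734
Responsibility of Population II: 0.0816348 / 0.106734 ≈ 0.7648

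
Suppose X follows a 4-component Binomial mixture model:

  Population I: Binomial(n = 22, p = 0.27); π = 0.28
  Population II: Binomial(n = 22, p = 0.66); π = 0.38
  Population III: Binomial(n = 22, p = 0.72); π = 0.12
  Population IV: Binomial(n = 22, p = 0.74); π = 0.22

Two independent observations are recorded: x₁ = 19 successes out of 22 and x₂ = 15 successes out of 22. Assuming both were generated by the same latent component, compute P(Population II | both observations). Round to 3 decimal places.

0.263

By Bayes' theorem, P(k | x) = π_k f_k(x) / Σ_j π_j f_j(x).
Since both observations come from the same component, the likelihood for component k is f_k(x₁)·f_k(x₂).
  p_I = [9.40591e-09] × [5.56612e-05] = 5.23545e-13
  p_II = [0.0225576] × [0.175933] = 0.00396863
  p_III = [0.0658131] × [0.166698] = 0.0109709
  p_IV = [0.0886836] × [0.149667] = 0.013273
Prior × likelihood for each component:
  π_I·p_I = 0.28 × 5.23545e-13 = 1.46593e-13
  π_II·p_II = 0.38 × 0.00396863 = 0.00150808
  π_III·p_III = 0.12 × 0.0109709 = 0.00131651
  π_IV·p_IV = 0.22 × 0.013273 = 0.00292006
Evidence: 1.46593e-13 + 0.00150808 + 0.00131651 + 0.00292006 = 0.00574465
Responsibility of Population II: 0.00150808 / 0.00574465 ≈ 0.263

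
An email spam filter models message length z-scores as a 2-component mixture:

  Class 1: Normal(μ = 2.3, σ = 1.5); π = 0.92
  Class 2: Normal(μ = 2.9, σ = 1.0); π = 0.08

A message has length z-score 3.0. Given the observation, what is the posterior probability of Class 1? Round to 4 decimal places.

P(component k | x) = P(Z=k)·f_k(x) / marginal(x), where marginal(x) = Σ_j P(Z=j)·f_j(x).
Normal densities:
  f_1 = (1/(1.5·√(2π)))·exp(−(3.0−2.3)²/(2·1.5²)) = 0.265962·exp(-0.10889) = 0.238522
  f_2 = (1/(1.0·√(2π)))·exp(−(3.0−2.9)²/(2·1.0²)) = 0.398942·exp(-0.00500) = 0.396953
Prior × likelihood for each component:
  P(Z=1)·f_1 = 0.92 × 0.238522 = 0.219441
  P(Z=2)·f_2 = 0.08 × 0.396953 = 0.0317562
Normaliser: 0.219441 + 0.0317562 = 0.251197
P(Class 1 | the observation) ≈ 0.8736

0.8736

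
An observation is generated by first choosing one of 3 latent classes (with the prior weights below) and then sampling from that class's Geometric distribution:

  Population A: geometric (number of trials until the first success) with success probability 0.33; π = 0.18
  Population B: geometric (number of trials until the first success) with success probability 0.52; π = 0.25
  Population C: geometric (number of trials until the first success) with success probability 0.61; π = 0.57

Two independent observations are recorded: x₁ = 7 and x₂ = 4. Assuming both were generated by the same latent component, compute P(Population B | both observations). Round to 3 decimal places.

0.137

By Bayes' theorem, P(k | x) = P(Z=k) f_k(x) / Σ_j P(Z=j) f_j(x).
Since both observations come from the same component, the likelihood for component k is f_k(x₁)·f_k(x₂).
  f_A = [0.33·(1−0.33)^6 = 0.33·0.0904584 = 0.0298513] × [0.0992518] = 0.00296279
  f_B = [0.52·(1−0.52)^6 = 0.52·0.0122306 = 0.00635991] × [0.0575078] = 0.000365745
  f_C = [0.61·(1−0.61)^6 = 0.61·0.00351874 = 0.00214643] × [0.0361846] = 7.76678e-05
Unnormalised posteriors:
  P(Z=A)·f_A = 0.18 × 0.00296279 = 0.000533302
  P(Z=B)·f_B = 0.25 × 0.000365745 = 9.14361e-05
  P(Z=C)·f_C = 0.57 × 7.76678e-05 = 4.42707e-05
Marginal: 0.000533302 + 9.14361e-05 + 4.42707e-05 = 0.000669009
P(Population B | x₁, x₂) = 9.14361e-05 / 0.000669009 ≈ 0.137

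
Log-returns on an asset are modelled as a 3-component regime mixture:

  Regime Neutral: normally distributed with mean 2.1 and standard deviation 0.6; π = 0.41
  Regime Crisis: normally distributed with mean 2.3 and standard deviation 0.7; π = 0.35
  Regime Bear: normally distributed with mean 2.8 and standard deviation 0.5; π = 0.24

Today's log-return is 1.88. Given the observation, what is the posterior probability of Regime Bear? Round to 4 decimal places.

Apply Bayes' rule: the posterior for each component is proportional to its prior times its likelihood at x.
Normal densities:
  L_Neutral = (1/(0.6·√(2π)))·exp(−(1.88−2.1)²/(2·0.6²)) = 0.664904·exp(-0.06722) = 0.621677
  L_Crisis = (1/(0.7·√(2π)))·exp(−(1.88−2.3)²/(2·0.7²)) = 0.569918·exp(-0.18000) = 0.476035
  L_Bear = (1/(0.5·√(2π)))·exp(−(1.88−2.8)²/(2·0.5²)) = 0.797885·exp(-1.69280) = 0.146814
Unnormalised posteriors:
  P(Z=Neutral)·L_Neutral = 0.41 × 0.621677 = 0.254887
  P(Z=Crisis)·L_Crisis = 0.35 × 0.476035 = 0.166612
  P(Z=Bear)·L_Bear = 0.24 × 0.146814 = 0.0352353
Marginal: 0.254887 + 0.166612 + 0.0352353 = 0.456735
Responsibility of Regime Bear: 0.0352353 / 0.456735 ≈ 0.0771

0.0771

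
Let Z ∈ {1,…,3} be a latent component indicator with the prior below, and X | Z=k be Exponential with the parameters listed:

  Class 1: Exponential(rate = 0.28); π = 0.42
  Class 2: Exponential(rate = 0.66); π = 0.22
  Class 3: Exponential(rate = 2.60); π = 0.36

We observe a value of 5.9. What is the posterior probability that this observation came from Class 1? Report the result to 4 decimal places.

0.8840

Apply Bayes' rule: the posterior for each component is proportional to its prior times its likelihood at x.
Component likelihoods at x = 5.9:
  f_1 = 0.28·e^(−0.28·5.9) = 0.28·e^(−1.6520) = 0.0536665
  f_2 = 0.66·e^(−0.66·5.9) = 0.66·e^(−3.8940) = 0.0134401
  f_3 = 2.60·e^(−2.60·5.9) = 2.60·e^(−15.3400) = 5.66104e-07
Unnormalised posteriors:
  π_1·f_1 = 0.42 × 0.0536665 = 0.0225399
  π_2·f_2 = 0.22 × 0.0134401 = 0.00295681
  π_3·f_3 = 0.36 × 5.66104e-07 = 2.03797e-07
Marginal: 0.0225399 + 0.00295681 + 2.03797e-07 = 0.025497
So the posterior for Class 1 is 0.0225399 / 0.025497 ≈ 0.8840.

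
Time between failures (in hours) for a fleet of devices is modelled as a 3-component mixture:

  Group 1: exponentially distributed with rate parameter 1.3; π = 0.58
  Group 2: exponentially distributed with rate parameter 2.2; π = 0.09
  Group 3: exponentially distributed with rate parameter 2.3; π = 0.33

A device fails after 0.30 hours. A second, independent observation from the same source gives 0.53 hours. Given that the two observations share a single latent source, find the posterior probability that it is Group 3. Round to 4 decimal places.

By Bayes' theorem, P(k | x) = P(Z=k) f_k(x) / Σ_j P(Z=j) f_j(x).
Since both observations come from the same component, the likelihood for component k is f_k(x₁)·f_k(x₂).
  f_1 = [0.880174] × [0.652701] = 0.574491
  f_2 = [1.13707] × [0.685544] = 0.779513
  f_3 = [1.15362] × [0.679709] = 0.784129
Weight by the priors:
  P(Z=1)·f_1 = 0.58 × 0.574491 = 0.333205
  P(Z=2)·f_2 = 0.09 × 0.779513 = 0.0701562
  P(Z=3)·f_3 = 0.33 × 0.784129 = 0.258763
Normaliser: 0.333205 + 0.0701562 + 0.258763 = 0.662123
So the posterior for Group 3 is 0.258763 / 0.662123 ≈ 0.3908.

0.3908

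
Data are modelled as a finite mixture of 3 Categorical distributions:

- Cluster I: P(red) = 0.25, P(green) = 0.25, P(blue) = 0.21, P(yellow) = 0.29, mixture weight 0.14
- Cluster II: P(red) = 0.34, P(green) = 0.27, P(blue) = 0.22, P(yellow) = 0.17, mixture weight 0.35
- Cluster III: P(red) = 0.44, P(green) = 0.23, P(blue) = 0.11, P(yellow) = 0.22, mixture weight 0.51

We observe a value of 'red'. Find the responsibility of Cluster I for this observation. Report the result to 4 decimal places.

P(component k | x) = π_k·f_k(x) / marginal(x), where marginal(x) = Σ_j π_j·f_j(x).
Component likelihoods at x = 'red':
  f_I = 0.25
  f_II = 0.34
  f_III = 0.44
Multiply by the mixture weights:
  π_I·f_I = 0.14 × 0.25 = 0.035
  π_II·f_II = 0.35 × 0.34 = 0.119
  π_III·f_III = 0.51 × 0.44 = 0.2244
Sum: 0.035 + 0.119 + 0.2244 = 0.3784
So the posterior for Cluster I is 0.035 / 0.3784 ≈ 0.0925.

0.0925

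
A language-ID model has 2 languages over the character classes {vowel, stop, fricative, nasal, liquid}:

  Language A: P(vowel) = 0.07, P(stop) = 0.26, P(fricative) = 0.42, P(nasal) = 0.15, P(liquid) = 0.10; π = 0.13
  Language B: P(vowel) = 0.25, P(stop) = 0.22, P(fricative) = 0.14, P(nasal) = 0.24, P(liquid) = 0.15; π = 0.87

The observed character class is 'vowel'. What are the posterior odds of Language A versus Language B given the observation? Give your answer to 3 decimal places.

The posterior odds equal the prior odds times the likelihood ratio: (π_i/π_j)·(f_i(x)/f_j(x)).
Evaluate each component's likelihood at the observed value:
  L_A = P(vowel | comp) = 0.07
  L_B = P(vowel | comp) = 0.25
Odds = (0.13/0.87) × (0.07/0.25) = 0.149425 × 0.28 ≈ 0.042

0.042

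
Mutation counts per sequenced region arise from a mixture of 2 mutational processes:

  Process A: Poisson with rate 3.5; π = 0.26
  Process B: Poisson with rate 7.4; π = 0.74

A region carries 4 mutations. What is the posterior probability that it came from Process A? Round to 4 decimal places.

0.4648

Apply Bayes' rule: the posterior for each component is proportional to its prior times its likelihood at x.
Poisson probabilities:
  L_A = e^(−3.5)·3.5^4/4! = 0.188812
  L_B = e^(−7.4)·7.4^4/4! = 0.0763724
Unnormalised posteriors:
  π_A·L_A = 0.26 × 0.188812 = 0.0490912
  π_B·L_B = 0.74 × 0.0763724 = 0.0565156
Marginal: 0.0490912 + 0.0565156 = 0.105607
Responsibility of Process A: 0.0490912 / 0.105607 ≈ 0.4648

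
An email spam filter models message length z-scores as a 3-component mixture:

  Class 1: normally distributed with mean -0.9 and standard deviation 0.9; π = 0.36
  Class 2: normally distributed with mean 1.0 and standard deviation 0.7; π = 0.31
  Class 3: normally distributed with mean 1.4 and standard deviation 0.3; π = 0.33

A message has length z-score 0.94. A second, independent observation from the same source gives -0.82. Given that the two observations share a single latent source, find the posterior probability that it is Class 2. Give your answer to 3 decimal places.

0.282

P(component k | x) = P(Z=k)·f_k(x) / marginal(x), where marginal(x) = Σ_j P(Z=j)·f_j(x).
Since both observations come from the same component, the likelihood for component k is f_k(x₁)·f_k(x₂).
  f_1 = [(1/(0.9·√(2π)))·exp(−(0.94−-0.9)²/(2·0.9²)) = 0.443269·exp(-2.08988) = 0.0548335] × [0.441521] = 0.0242102
  f_2 = [(1/(0.7·√(2π)))·exp(−(0.94−1.0)²/(2·0.7²)) = 0.569918·exp(-0.00367) = 0.567828] × [0.0194042] = 0.0110183
  f_3 = [(1/(0.3·√(2π)))·exp(−(0.94−1.4)²/(2·0.3²)) = 1.329808·exp(-1.17556) = 0.410442] × [1.70925e-12] = 7.01548e-13
Prior × likelihood for each component:
  P(Z=1)·f_1 = 0.36 × 0.0242102 = 0.00871566
  P(Z=2)·f_2 = 0.31 × 0.0110183 = 0.00341566
  P(Z=3)·f_3 = 0.33 × 7.01548e-13 = 2.31511e-13
Sum: 0.00871566 + 0.00341566 + 2.31511e-13 = 0.0121313
So the posterior for Class 2 is 0.00341566 / 0.0121313 ≈ 0.282.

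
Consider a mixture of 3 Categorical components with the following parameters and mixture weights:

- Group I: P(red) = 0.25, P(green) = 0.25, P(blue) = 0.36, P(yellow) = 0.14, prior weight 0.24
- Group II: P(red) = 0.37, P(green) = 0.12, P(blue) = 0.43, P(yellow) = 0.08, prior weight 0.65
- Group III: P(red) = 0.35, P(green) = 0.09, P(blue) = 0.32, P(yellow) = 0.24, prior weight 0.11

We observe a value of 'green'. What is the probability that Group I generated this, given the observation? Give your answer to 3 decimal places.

P(component k | x) = π_k·f_k(x) / marginal(x), where marginal(x) = Σ_j π_j·f_j(x).
Categorical probabilities:
  f_I = 0.25
  f_II = 0.12
  f_III = 0.09
Multiply by the mixture weights:
  π_I·f_I = 0.24 × 0.25 = 0.06
  π_II·f_II = 0.65 × 0.12 = 0.078
  π_III·f_III = 0.11 × 0.09 = 0.0099
Evidence: 0.06 + 0.078 + 0.0099 = 0.1479
Responsibility of Group I: 0.06 / 0.1479 ≈ 0.406

0.406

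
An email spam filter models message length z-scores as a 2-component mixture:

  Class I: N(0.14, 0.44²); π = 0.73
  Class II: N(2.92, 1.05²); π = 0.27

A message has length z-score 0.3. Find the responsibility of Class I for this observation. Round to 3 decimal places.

The responsibility of component k is π_k f_k(x) divided by Σ_j π_j f_j(x).
Component likelihoods at x = 0.3:
  f_I = (1/(0.44·√(2π)))·exp(−(0.3−0.14)²/(2·0.44²)) = 0.906687·exp(-0.06612) = 0.848679
  f_II = (1/(1.05·√(2π)))·exp(−(0.3−2.92)²/(2·1.05²)) = 0.379945·exp(-3.11311) = 0.0168933
Weight by the priors:
  π_I·f_I = 0.73 × 0.848679 = 0.619536
  π_II·f_II = 0.27 × 0.0168933 = 0.0045612
Normaliser: 0.619536 + 0.0045612 = 0.624097
Responsibility of Class I: 0.619536 / 0.624097 ≈ 0.993

0.993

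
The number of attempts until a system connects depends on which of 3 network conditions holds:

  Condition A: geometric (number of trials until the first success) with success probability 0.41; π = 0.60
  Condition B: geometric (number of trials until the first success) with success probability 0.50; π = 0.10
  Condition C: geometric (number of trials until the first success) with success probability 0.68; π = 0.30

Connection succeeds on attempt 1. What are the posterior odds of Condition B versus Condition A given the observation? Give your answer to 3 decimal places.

0.203

The posterior odds equal the prior odds times the likelihood ratio: (π_i/π_j)·(f_i(x)/f_j(x)).
Geometric probabilities:
  L_A = 0.41·(1−0.41)^0 = 0.41·1 = 0.41
  L_B = 0.50·(1−0.50)^0 = 0.50·1 = 0.5
  L_C = 0.68·(1−0.68)^0 = 0.68·1 = 0.68
0.05 / 0.246 ≈ 0.203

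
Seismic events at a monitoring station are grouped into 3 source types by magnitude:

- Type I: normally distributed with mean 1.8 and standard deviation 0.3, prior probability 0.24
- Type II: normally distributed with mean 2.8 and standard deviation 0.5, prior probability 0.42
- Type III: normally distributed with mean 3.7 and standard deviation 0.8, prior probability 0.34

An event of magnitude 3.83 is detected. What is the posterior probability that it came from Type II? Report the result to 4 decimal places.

P(component k | x) = P(Z=k)·f_k(x) / marginal(x), where marginal(x) = Σ_j P(Z=j)·f_j(x).
Component likelihoods at x = 3.83:
  p_I = (1/(0.3·√(2π)))·exp(−(3.83−1.8)²/(2·0.3²)) = 1.329808·exp(-22.89389) = 1.5174e-10
  p_II = (1/(0.5·√(2π)))·exp(−(3.83−2.8)²/(2·0.5²)) = 0.797885·exp(-2.12180) = 0.0955991
  p_III = (1/(0.8·√(2π)))·exp(−(3.83−3.7)²/(2·0.8²)) = 0.498678·exp(-0.01320) = 0.492137
Unnormalised posteriors:
  P(Z=I)·p_I = 0.24 × 1.5174e-10 = 3.64175e-11
  P(Z=II)·p_II = 0.42 × 0.0955991 = 0.0401516
  P(Z=III)·p_III = 0.34 × 0.492137 = 0.167327
Sum: 3.64175e-11 + 0.0401516 + 0.167327 = 0.207478
Responsibility of Type II: 0.0401516 / 0.207478 ≈ 0.1935

0.1935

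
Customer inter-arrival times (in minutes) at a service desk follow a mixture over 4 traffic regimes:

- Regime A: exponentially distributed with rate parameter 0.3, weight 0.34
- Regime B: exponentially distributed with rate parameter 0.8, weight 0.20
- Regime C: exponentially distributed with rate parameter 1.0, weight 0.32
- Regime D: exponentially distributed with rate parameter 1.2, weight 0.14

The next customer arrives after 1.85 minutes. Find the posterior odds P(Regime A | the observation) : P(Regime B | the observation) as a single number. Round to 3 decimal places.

1.608

Only the two components matter; the odds are (π_i f_i(x)) / (π_j f_j(x)).
Evaluate each component's likelihood at the observed value:
  L_A = 0.3·e^(−0.3·1.85) = 0.3·e^(−0.5550) = 0.172222
  L_B = 0.8·e^(−0.8·1.85) = 0.8·e^(−1.4800) = 0.18211
  L_C = 1.0·e^(−1.0·1.85) = 1.0·e^(−1.8500) = 0.157237
  L_D = 1.2·e^(−1.2·1.85) = 1.2·e^(−2.2200) = 0.130331
Odds = (0.34/0.20) × (0.172222/0.18211) = 1.7 × 0.945701 ≈ 1.608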